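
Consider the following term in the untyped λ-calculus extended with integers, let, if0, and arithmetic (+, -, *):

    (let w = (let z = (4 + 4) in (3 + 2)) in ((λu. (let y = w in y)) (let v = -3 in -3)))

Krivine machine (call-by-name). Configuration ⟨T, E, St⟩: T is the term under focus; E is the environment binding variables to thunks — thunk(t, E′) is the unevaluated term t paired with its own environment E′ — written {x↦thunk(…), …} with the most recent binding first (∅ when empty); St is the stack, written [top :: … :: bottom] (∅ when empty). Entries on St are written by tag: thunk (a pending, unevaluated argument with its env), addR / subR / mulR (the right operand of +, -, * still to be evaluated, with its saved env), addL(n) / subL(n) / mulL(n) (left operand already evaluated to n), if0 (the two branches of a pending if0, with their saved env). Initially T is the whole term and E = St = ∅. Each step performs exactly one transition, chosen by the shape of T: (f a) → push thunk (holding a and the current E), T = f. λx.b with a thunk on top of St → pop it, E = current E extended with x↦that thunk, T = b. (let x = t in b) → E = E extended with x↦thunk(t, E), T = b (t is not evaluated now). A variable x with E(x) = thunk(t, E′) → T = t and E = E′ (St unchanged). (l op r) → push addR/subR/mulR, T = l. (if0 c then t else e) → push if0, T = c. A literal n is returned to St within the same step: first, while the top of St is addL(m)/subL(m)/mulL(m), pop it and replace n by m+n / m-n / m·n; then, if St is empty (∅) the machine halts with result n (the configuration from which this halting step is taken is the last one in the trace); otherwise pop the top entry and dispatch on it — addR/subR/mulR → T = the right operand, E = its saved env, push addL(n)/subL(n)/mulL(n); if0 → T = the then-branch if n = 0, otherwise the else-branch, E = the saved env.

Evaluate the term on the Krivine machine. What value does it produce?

Answer: 5

Derivation:
[0] <T=(let w = (let z = (4 + 4) in (3 + 2)) in ((λu. (let y = w in y)) (let v = -3 in -3))), E=∅, St=∅>
[1] <T=((λu. (let y = w in y)) (let v = -3 in -3)), E={w↦thunk((let z = (4 + 4) in (3 + 2)), ∅)}, St=∅>
[2] <T=(λu. (let y = w in y)), E={w↦thunk((let z = (4 + 4) in (3 + 2)), ∅)}, St=[thunk]>
[3] <T=(let y = w in y), E={u↦thunk((let v = -3 in -3), {w↦thunk((let z = (4 + 4) in (3 + 2)), ∅)}), w↦thunk((let z = (4 + 4) in (3 + 2)), ∅)}, St=∅>
[4] <T=y, E={y↦thunk(w, {u↦thunk((let v = -3 in -3), {w↦thunk((let z = (4 + 4) in (3 + 2)), ∅)}), w↦thunk((let z = (4 + 4) in (3 + 2)), ∅)}), u↦thunk((let v = -3 in -3), {w↦thunk((let z = (4 + 4) in (3 + 2)), ∅)}), w↦thunk((let z = (4 + 4) in (3 + 2)), ∅)}, St=∅>
[5] <T=w, E={u↦thunk((let v = -3 in -3), {w↦thunk((let z = (4 + 4) in (3 + 2)), ∅)}), w↦thunk((let z = (4 + 4) in (3 + 2)), ∅)}, St=∅>
[6] <T=(let z = (4 + 4) in (3 + 2)), E=∅, St=∅>
[7] <T=(3 + 2), E={z↦thunk((4 + 4), ∅)}, St=∅>
[8] <T=3, E={z↦thunk((4 + 4), ∅)}, St=[addR]>
[9] <T=2, E={z↦thunk((4 + 4), ∅)}, St=[addL(3)]>
→ final value 5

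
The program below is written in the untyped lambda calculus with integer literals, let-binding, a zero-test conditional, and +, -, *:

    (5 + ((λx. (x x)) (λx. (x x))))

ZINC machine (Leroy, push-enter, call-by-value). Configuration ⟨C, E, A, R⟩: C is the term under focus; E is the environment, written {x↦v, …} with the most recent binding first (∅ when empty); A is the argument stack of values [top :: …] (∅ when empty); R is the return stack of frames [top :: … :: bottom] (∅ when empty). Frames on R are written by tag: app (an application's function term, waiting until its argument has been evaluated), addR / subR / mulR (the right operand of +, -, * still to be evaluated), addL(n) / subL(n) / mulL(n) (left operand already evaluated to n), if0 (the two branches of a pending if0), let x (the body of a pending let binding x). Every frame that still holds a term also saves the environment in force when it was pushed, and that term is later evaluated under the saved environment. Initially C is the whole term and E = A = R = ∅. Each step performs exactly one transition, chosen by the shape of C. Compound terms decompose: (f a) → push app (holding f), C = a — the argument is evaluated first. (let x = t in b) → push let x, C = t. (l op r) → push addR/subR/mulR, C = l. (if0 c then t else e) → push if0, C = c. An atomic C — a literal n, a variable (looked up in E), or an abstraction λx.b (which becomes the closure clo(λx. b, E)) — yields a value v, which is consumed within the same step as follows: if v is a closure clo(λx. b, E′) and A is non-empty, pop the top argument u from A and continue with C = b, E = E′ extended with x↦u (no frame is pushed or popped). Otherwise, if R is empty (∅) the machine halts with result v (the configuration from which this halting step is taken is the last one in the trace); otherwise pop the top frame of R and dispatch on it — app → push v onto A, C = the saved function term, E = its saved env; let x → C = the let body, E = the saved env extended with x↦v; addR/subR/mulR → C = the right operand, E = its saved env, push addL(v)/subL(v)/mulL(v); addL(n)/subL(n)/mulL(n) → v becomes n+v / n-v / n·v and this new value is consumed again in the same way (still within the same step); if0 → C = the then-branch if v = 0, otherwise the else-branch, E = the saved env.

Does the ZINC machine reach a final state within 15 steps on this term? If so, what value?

[0] [C=(5 + ((λx. (x x)) (λx. (x x)))) | E=∅ | A=∅ | R=∅]
[1] [C=5 | E=∅ | A=∅ | R=[addR]]
[2] [C=((λx. (x x)) (λx. (x x))) | E=∅ | A=∅ | R=[addL(5)]]
[3] [C=(λx. (x x)) | E=∅ | A=∅ | R=[app :: addL(5)]]
[4] [C=(λx. (x x)) | E=∅ | A=[clo(λx. (x x), ∅)] | R=[addL(5)]]
[5] [C=(x x) | E={x↦clo(λx. (x x), ∅)} | A=∅ | R=[addL(5)]]
[6] [C=x | E={x↦clo(λx. (x x), ∅)} | A=∅ | R=[app :: addL(5)]]
[7] [C=x | E={x↦clo(λx. (x x), ∅)} | A=[clo(λx. (x x), ∅)] | R=[addL(5)]]
… configuration repeats with period 3 (steps 5–7 recur indefinitely) …

Answer: DIVERGES (no final state within 15 steps)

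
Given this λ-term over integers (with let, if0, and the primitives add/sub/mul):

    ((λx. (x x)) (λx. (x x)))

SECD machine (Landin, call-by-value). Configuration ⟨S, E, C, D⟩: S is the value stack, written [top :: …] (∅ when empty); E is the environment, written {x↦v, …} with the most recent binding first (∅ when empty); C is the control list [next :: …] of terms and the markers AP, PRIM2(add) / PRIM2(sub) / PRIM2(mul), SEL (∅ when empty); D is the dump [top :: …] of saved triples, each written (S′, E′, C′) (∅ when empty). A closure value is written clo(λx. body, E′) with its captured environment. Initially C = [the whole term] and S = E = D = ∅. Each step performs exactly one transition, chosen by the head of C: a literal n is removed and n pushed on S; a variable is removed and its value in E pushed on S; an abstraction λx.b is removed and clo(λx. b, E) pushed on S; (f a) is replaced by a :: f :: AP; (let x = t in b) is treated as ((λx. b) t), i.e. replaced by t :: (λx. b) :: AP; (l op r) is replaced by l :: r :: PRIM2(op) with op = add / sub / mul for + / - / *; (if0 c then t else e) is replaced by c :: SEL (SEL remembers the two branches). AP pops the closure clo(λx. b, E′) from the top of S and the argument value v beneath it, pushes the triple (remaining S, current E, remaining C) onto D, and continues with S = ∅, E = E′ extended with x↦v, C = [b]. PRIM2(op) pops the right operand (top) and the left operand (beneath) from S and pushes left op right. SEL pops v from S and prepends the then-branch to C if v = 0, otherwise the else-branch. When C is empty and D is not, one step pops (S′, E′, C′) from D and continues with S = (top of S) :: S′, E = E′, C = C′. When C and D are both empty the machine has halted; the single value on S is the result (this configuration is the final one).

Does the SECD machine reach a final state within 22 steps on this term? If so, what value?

Answer: DIVERGES (no final state within 22 steps)

Derivation:
[0] <S=∅, E=∅, C=[((λx. (x x)) (λx. (x x)))], D=∅>
[1] <S=∅, E=∅, C=[(λx. (x x)) :: (λx. (x x)) :: AP], D=∅>
[2] <S=[clo(λx. (x x), ∅)], E=∅, C=[(λx. (x x)) :: AP], D=∅>
[3] <S=[clo(λx. (x x), ∅) :: clo(λx. (x x), ∅)], E=∅, C=[AP], D=∅>
[4] <S=∅, E={x↦clo(λx. (x x), ∅)}, C=[(x x)], D=[(∅, ∅, ∅)]>
[5] <S=∅, E={x↦clo(λx. (x x), ∅)}, C=[x :: x :: AP], D=[(∅, ∅, ∅)]>
[6] <S=[clo(λx. (x x), ∅)], E={x↦clo(λx. (x x), ∅)}, C=[x :: AP], D=[(∅, ∅, ∅)]>
[7] <S=[clo(λx. (x x), ∅) :: clo(λx. (x x), ∅)], E={x↦clo(λx. (x x), ∅)}, C=[AP], D=[(∅, ∅, ∅)]>
[8] <S=∅, E={x↦clo(λx. (x x), ∅)}, C=[(x x)], D=[(∅, {x↦clo(λx. (x x), ∅)}, ∅) :: (∅, ∅, ∅)]>
[9] <S=∅, E={x↦clo(λx. (x x), ∅)}, C=[x :: x :: AP], D=[(∅, {x↦clo(λx. (x x), ∅)}, ∅) :: (∅, ∅, ∅)]>
[10] <S=[clo(λx. (x x), ∅)], E={x↦clo(λx. (x x), ∅)}, C=[x :: AP], D=[(∅, {x↦clo(λx. (x x), ∅)}, ∅) :: (∅, ∅, ∅)]>
[11] <S=[clo(λx. (x x), ∅) :: clo(λx. (x x), ∅)], E={x↦clo(λx. (x x), ∅)}, C=[AP], D=[(∅, {x↦clo(λx. (x x), ∅)}, ∅) :: (∅, ∅, ∅)]>
[12] <S=∅, E={x↦clo(λx. (x x), ∅)}, C=[(x x)], D=[(∅, {x↦clo(λx. (x x), ∅)}, ∅) :: (∅, {x↦clo(λx. (x x), ∅)}, ∅) :: (∅, ∅, ∅)]>
[13] <S=∅, E={x↦clo(λx. (x x), ∅)}, C=[x :: x :: AP], D=[(∅, {x↦clo(λx. (x x), ∅)}, ∅) :: (∅, {x↦clo(λx. (x x), ∅)}, ∅) :: (∅, ∅, ∅)]>
[14] <S=[clo(λx. (x x), ∅)], E={x↦clo(λx. (x x), ∅)}, C=[x :: AP], D=[(∅, {x↦clo(λx. (x x), ∅)}, ∅) :: (∅, {x↦clo(λx. (x x), ∅)}, ∅) :: (∅, ∅, ∅)]>
[15] <S=[clo(λx. (x x), ∅) :: clo(λx. (x x), ∅)], E={x↦clo(λx. (x x), ∅)}, C=[AP], D=[(∅, {x↦clo(λx. (x x), ∅)}, ∅) :: (∅, {x↦clo(λx. (x x), ∅)}, ∅) :: (∅, ∅, ∅)]>
[16] <S=∅, E={x↦clo(λx. (x x), ∅)}, C=[(x x)], D=[(∅, {x↦clo(λx. (x x), ∅)}, ∅) :: (∅, {x↦clo(λx. (x x), ∅)}, ∅) :: (∅, {x↦clo(λx. (x x), ∅)}, ∅) :: (∅, ∅, ∅)]>
[17] <S=∅, E={x↦clo(λx. (x x), ∅)}, C=[x :: x :: AP], D=[(∅, {x↦clo(λx. (x x), ∅)}, ∅) :: (∅, {x↦clo(λx. (x x), ∅)}, ∅) :: (∅, {x↦clo(λx. (x x), ∅)}, ∅) :: (∅, ∅, ∅)]>
[18] <S=[clo(λx. (x x), ∅)], E={x↦clo(λx. (x x), ∅)}, C=[x :: AP], D=[(∅, {x↦clo(λx. (x x), ∅)}, ∅) :: (∅, {x↦clo(λx. (x x), ∅)}, ∅) :: (∅, {x↦clo(λx. (x x), ∅)}, ∅) :: (∅, ∅, ∅)]>
[19] <S=[clo(λx. (x x), ∅) :: clo(λx. (x x), ∅)], E={x↦clo(λx. (x x), ∅)}, C=[AP], D=[(∅, {x↦clo(λx. (x x), ∅)}, ∅) :: (∅, {x↦clo(λx. (x x), ∅)}, ∅) :: (∅, {x↦clo(λx. (x x), ∅)}, ∅) :: (∅, ∅, ∅)]>
[20] <S=∅, E={x↦clo(λx. (x x), ∅)}, C=[(x x)], D=[(∅, {x↦clo(λx. (x x), ∅)}, ∅) :: (∅, {x↦clo(λx. (x x), ∅)}, ∅) :: (∅, {x↦clo(λx. (x x), ∅)}, ∅) :: (∅, {x↦clo(λx. (x x), ∅)}, ∅) :: (∅, ∅, ∅)]>
[21] <S=∅, E={x↦clo(λx. (x x), ∅)}, C=[x :: x :: AP], D=[(∅, {x↦clo(λx. (x x), ∅)}, ∅) :: (∅, {x↦clo(λx. (x x), ∅)}, ∅) :: (∅, {x↦clo(λx. (x x), ∅)}, ∅) :: (∅, {x↦clo(λx. (x x), ∅)}, ∅) :: (∅, ∅, ∅)]>
[22] <S=[clo(λx. (x x), ∅)], E={x↦clo(λx. (x x), ∅)}, C=[x :: AP], D=[(∅, {x↦clo(λx. (x x), ∅)}, ∅) :: (∅, {x↦clo(λx. (x x), ∅)}, ∅) :: (∅, {x↦clo(λx. (x x), ∅)}, ∅) :: (∅, {x↦clo(λx. (x x), ∅)}, ∅) :: (∅, ∅, ∅)]>
→ 22 transitions taken and the configuration is still not final: no result within 22 steps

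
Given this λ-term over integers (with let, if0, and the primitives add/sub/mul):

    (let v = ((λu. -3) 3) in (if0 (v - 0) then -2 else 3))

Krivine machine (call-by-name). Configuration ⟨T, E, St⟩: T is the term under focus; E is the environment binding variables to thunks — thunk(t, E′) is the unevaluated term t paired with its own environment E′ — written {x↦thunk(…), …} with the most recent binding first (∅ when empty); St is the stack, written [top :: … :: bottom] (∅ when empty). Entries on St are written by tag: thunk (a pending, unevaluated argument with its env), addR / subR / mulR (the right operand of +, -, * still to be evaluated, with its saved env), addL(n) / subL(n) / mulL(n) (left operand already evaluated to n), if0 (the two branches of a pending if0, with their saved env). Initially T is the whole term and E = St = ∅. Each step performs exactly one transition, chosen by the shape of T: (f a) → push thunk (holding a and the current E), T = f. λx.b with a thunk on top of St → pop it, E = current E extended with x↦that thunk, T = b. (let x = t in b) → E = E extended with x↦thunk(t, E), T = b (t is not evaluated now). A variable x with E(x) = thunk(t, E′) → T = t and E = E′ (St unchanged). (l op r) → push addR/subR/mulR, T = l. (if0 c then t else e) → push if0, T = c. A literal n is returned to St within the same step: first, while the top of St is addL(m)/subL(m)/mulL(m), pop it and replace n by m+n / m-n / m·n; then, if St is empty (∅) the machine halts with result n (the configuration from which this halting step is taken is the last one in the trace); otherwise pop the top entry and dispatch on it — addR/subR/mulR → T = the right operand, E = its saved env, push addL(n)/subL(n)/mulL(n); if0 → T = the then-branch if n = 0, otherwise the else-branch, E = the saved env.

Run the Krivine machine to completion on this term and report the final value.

step 0: <T=(let v = ((λu. -3) 3) in (if0 (v - 0) then -2 else 3)), E=∅, St=∅>
step 1: <T=(if0 (v - 0) then -2 else 3), E={v↦thunk(((λu. -3) 3), ∅)}, St=∅>
step 2: <T=(v - 0), E={v↦thunk(((λu. -3) 3), ∅)}, St=[if0]>
step 3: <T=v, E={v↦thunk(((λu. -3) 3), ∅)}, St=[subR :: if0]>
step 4: <T=((λu. -3) 3), E=∅, St=[subR :: if0]>
step 5: <T=(λu. -3), E=∅, St=[thunk :: subR :: if0]>
step 6: <T=-3, E={u↦thunk(3, ∅)}, St=[subR :: if0]>
step 7: <T=0, E={v↦thunk(((λu. -3) 3), ∅)}, St=[subL(-3) :: if0]>
step 8: <T=3, E={v↦thunk(((λu. -3) 3), ∅)}, St=∅>
→ final value 3

Answer: 3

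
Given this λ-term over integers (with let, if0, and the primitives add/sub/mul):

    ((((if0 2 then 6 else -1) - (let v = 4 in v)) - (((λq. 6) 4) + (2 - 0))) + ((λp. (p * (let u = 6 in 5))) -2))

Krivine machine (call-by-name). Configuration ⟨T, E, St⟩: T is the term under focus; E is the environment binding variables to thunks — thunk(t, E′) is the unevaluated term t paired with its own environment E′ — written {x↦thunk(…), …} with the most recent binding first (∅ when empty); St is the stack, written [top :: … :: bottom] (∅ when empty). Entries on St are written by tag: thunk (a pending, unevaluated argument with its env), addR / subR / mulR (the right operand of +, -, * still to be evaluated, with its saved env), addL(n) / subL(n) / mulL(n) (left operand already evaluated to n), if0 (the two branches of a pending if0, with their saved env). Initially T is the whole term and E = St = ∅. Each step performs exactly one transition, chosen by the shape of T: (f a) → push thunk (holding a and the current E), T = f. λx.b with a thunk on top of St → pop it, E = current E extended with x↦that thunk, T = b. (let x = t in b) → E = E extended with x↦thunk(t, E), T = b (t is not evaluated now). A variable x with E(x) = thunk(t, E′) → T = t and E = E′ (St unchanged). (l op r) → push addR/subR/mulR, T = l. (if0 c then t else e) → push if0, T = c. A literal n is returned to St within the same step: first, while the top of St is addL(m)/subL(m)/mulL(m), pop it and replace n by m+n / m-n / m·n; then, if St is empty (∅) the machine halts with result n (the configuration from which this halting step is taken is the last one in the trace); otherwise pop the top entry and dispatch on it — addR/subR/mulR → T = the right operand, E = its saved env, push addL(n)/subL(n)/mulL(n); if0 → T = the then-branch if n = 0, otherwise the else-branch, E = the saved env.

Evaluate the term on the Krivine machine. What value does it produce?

Answer: -23

Execution trace:
t=0: <T=((((if0 2 then 6 else -1) - (let v = 4 in v)) - (((λq. 6) 4) + (2 - 0))) + ((λp. (p * (let u = 6 in 5))) -2)), E=∅, St=∅>
t=1: <T=(((if0 2 then 6 else -1) - (let v = 4 in v)) - (((λq. 6) 4) + (2 - 0))), E=∅, St=[addR]>
t=2: <T=((if0 2 then 6 else -1) - (let v = 4 in v)), E=∅, St=[subR :: addR]>
t=3: <T=(if0 2 then 6 else -1), E=∅, St=[subR :: subR :: addR]>
t=4: <T=2, E=∅, St=[if0 :: subR :: subR :: addR]>
t=5: <T=-1, E=∅, St=[subR :: subR :: addR]>
t=6: <T=(let v = 4 in v), E=∅, St=[subL(-1) :: subR :: addR]>
t=7: <T=v, E={v↦thunk(4, ∅)}, St=[subL(-1) :: subR :: addR]>
t=8: <T=4, E=∅, St=[subL(-1) :: subR :: addR]>
t=9: <T=(((λq. 6) 4) + (2 - 0)), E=∅, St=[subL(-5) :: addR]>
t=10: <T=((λq. 6) 4), E=∅, St=[addR :: subL(-5) :: addR]>
t=11: <T=(λq. 6), E=∅, St=[thunk :: addR :: subL(-5) :: addR]>
t=12: <T=6, E={q↦thunk(4, ∅)}, St=[addR :: subL(-5) :: addR]>
t=13: <T=(2 - 0), E=∅, St=[addL(6) :: subL(-5) :: addR]>
t=14: <T=2, E=∅, St=[subR :: addL(6) :: subL(-5) :: addR]>
t=15: <T=0, E=∅, St=[subL(2) :: addL(6) :: subL(-5) :: addR]>
t=16: <T=((λp. (p * (let u = 6 in 5))) -2), E=∅, St=[addL(-13)]>
t=17: <T=(λp. (p * (let u = 6 in 5))), E=∅, St=[thunk :: addL(-13)]>
t=18: <T=(p * (let u = 6 in 5)), E={p↦thunk(-2, ∅)}, St=[addL(-13)]>
t=19: <T=p, E={p↦thunk(-2, ∅)}, St=[mulR :: addL(-13)]>
t=20: <T=-2, E=∅, St=[mulR :: addL(-13)]>
t=21: <T=(let u = 6 in 5), E={p↦thunk(-2, ∅)}, St=[mulL(-2) :: addL(-13)]>
t=22: <T=5, E={u↦thunk(6, {p↦thunk(-2, ∅)}), p↦thunk(-2, ∅)}, St=[mulL(-2) :: addL(-13)]>
→ final value -23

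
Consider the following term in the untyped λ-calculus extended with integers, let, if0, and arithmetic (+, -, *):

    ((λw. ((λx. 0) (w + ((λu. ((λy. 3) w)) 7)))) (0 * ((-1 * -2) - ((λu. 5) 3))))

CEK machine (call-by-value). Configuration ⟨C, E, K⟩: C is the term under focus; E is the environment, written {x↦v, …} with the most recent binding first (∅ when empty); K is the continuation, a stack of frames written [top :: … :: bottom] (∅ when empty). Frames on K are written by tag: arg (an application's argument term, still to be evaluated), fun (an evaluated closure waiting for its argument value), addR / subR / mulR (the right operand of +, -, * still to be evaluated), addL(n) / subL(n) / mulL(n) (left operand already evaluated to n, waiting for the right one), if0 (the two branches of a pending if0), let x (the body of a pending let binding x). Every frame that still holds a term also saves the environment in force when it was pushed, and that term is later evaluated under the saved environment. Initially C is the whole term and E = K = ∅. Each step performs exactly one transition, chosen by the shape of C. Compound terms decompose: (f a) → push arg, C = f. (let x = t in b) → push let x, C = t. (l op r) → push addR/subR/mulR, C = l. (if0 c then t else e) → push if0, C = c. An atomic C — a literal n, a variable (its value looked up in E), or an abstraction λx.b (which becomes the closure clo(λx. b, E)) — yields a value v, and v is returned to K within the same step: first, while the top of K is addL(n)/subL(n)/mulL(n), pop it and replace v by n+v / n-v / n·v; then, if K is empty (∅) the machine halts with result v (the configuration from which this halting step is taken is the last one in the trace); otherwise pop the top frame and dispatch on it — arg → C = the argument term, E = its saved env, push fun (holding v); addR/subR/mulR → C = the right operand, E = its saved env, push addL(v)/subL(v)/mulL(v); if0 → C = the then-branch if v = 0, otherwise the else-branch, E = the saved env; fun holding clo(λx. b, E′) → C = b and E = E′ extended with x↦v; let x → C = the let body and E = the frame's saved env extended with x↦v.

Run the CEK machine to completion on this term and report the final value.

Answer: 0

Machine steps:
t=0: ⟨C=((λw. ((λx. 0) (w + ((λu. ((λy. 3) w)) 7)))) (0 * ((-1 * -2) - ((λu. 5) 3)))); E=∅; K=∅⟩
t=1: ⟨C=(λw. ((λx. 0) (w + ((λu. ((λy. 3) w)) 7)))); E=∅; K=[arg]⟩
t=2: ⟨C=(0 * ((-1 * -2) - ((λu. 5) 3))); E=∅; K=[fun]⟩
t=3: ⟨C=0; E=∅; K=[mulR :: fun]⟩
t=4: ⟨C=((-1 * -2) - ((λu. 5) 3)); E=∅; K=[mulL(0) :: fun]⟩
t=5: ⟨C=(-1 * -2); E=∅; K=[subR :: mulL(0) :: fun]⟩
t=6: ⟨C=-1; E=∅; K=[mulR :: subR :: mulL(0) :: fun]⟩
t=7: ⟨C=-2; E=∅; K=[mulL(-1) :: subR :: mulL(0) :: fun]⟩
t=8: ⟨C=((λu. 5) 3); E=∅; K=[subL(2) :: mulL(0) :: fun]⟩
t=9: ⟨C=(λu. 5); E=∅; K=[arg :: subL(2) :: mulL(0) :: fun]⟩
t=10: ⟨C=3; E=∅; K=[fun :: subL(2) :: mulL(0) :: fun]⟩
t=11: ⟨C=5; E={u↦3}; K=[subL(2) :: mulL(0) :: fun]⟩
t=12: ⟨C=((λx. 0) (w + ((λu. ((λy. 3) w)) 7))); E={w↦0}; K=∅⟩
t=13: ⟨C=(λx. 0); E={w↦0}; K=[arg]⟩
t=14: ⟨C=(w + ((λu. ((λy. 3) w)) 7)); E={w↦0}; K=[fun]⟩
t=15: ⟨C=w; E={w↦0}; K=[addR :: fun]⟩
t=16: ⟨C=((λu. ((λy. 3) w)) 7); E={w↦0}; K=[addL(0) :: fun]⟩
t=17: ⟨C=(λu. ((λy. 3) w)); E={w↦0}; K=[arg :: addL(0) :: fun]⟩
t=18: ⟨C=7; E={w↦0}; K=[fun :: addL(0) :: fun]⟩
t=19: ⟨C=((λy. 3) w); E={u↦7, w↦0}; K=[addL(0) :: fun]⟩
t=20: ⟨C=(λy. 3); E={u↦7, w↦0}; K=[arg :: addL(0) :: fun]⟩
t=21: ⟨C=w; E={u↦7, w↦0}; K=[fun :: addL(0) :: fun]⟩
t=22: ⟨C=3; E={y↦0, u↦7, w↦0}; K=[addL(0) :: fun]⟩
t=23: ⟨C=0; E={x↦3, w↦0}; K=∅⟩
→ final value 0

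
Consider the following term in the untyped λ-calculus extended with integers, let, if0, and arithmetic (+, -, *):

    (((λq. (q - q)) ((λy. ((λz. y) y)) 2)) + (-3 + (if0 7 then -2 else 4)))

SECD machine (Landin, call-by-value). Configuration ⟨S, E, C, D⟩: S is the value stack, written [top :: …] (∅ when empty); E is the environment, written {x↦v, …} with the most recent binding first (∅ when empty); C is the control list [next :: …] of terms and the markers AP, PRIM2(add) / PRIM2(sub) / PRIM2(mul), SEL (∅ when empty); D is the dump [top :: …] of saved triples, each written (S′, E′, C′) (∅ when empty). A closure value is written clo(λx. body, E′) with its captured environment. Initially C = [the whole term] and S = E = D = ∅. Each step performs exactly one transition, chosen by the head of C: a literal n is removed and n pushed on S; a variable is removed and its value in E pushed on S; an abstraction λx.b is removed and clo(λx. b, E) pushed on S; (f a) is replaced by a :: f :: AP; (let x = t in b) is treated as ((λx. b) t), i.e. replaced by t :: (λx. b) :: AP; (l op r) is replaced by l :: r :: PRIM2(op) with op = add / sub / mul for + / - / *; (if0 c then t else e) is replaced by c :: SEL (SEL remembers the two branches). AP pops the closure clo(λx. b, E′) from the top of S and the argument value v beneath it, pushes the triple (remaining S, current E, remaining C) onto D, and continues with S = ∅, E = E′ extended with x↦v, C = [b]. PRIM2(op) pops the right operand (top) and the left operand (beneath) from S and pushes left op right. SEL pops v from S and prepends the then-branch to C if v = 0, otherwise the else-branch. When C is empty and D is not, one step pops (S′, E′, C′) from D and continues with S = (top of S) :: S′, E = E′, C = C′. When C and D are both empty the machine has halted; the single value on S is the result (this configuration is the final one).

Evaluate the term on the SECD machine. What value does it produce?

[0] ⟨S=∅; E=∅; C=[(((λq. (q - q)) ((λy. ((λz. y) y)) 2)) + (-3 + (if0 7 then -2 else 4)))]; D=∅⟩
[1] ⟨S=∅; E=∅; C=[((λq. (q - q)) ((λy. ((λz. y) y)) 2)) :: (-3 + (if0 7 then -2 else 4)) :: PRIM2(add)]; D=∅⟩
[2] ⟨S=∅; E=∅; C=[((λy. ((λz. y) y)) 2) :: (λq. (q - q)) :: AP :: (-3 + (if0 7 then -2 else 4)) :: PRIM2(add)]; D=∅⟩
[3] ⟨S=∅; E=∅; C=[2 :: (λy. ((λz. y) y)) :: AP :: (λq. (q - q)) :: AP :: (-3 + (if0 7 then -2 else 4)) :: PRIM2(add)]; D=∅⟩
[4] ⟨S=[2]; E=∅; C=[(λy. ((λz. y) y)) :: AP :: (λq. (q - q)) :: AP :: (-3 + (if0 7 then -2 else 4)) :: PRIM2(add)]; D=∅⟩
[5] ⟨S=[clo(λy. ((λz. y) y), ∅) :: 2]; E=∅; C=[AP :: (λq. (q - q)) :: AP :: (-3 + (if0 7 then -2 else 4)) :: PRIM2(add)]; D=∅⟩
[6] ⟨S=∅; E={y↦2}; C=[((λz. y) y)]; D=[(∅, ∅, [(λq. (q - q)) :: AP :: (-3 + (if0 7 then -2 else 4)) :: PRIM2(add)])]⟩
[7] ⟨S=∅; E={y↦2}; C=[y :: (λz. y) :: AP]; D=[(∅, ∅, [(λq. (q - q)) :: AP :: (-3 + (if0 7 then -2 else 4)) :: PRIM2(add)])]⟩
[8] ⟨S=[2]; E={y↦2}; C=[(λz. y) :: AP]; D=[(∅, ∅, [(λq. (q - q)) :: AP :: (-3 + (if0 7 then -2 else 4)) :: PRIM2(add)])]⟩
[9] ⟨S=[clo(λz. y, {y↦2}) :: 2]; E={y↦2}; C=[AP]; D=[(∅, ∅, [(λq. (q - q)) :: AP :: (-3 + (if0 7 then -2 else 4)) :: PRIM2(add)])]⟩
[10] ⟨S=∅; E={z↦2, y↦2}; C=[y]; D=[(∅, {y↦2}, ∅) :: (∅, ∅, [(λq. (q - q)) :: AP :: (-3 + (if0 7 then -2 else 4)) :: PRIM2(add)])]⟩
[11] ⟨S=[2]; E={z↦2, y↦2}; C=∅; D=[(∅, {y↦2}, ∅) :: (∅, ∅, [(λq. (q - q)) :: AP :: (-3 + (if0 7 then -2 else 4)) :: PRIM2(add)])]⟩
[12] ⟨S=[2]; E={y↦2}; C=∅; D=[(∅, ∅, [(λq. (q - q)) :: AP :: (-3 + (if0 7 then -2 else 4)) :: PRIM2(add)])]⟩
[13] ⟨S=[2]; E=∅; C=[(λq. (q - q)) :: AP :: (-3 + (if0 7 then -2 else 4)) :: PRIM2(add)]; D=∅⟩
[14] ⟨S=[clo(λq. (q - q), ∅) :: 2]; E=∅; C=[AP :: (-3 + (if0 7 then -2 else 4)) :: PRIM2(add)]; D=∅⟩
[15] ⟨S=∅; E={q↦2}; C=[(q - q)]; D=[(∅, ∅, [(-3 + (if0 7 then -2 else 4)) :: PRIM2(add)])]⟩
[16] ⟨S=∅; E={q↦2}; C=[q :: q :: PRIM2(sub)]; D=[(∅, ∅, [(-3 + (if0 7 then -2 else 4)) :: PRIM2(add)])]⟩
[17] ⟨S=[2]; E={q↦2}; C=[q :: PRIM2(sub)]; D=[(∅, ∅, [(-3 + (if0 7 then -2 else 4)) :: PRIM2(add)])]⟩
[18] ⟨S=[2 :: 2]; E={q↦2}; C=[PRIM2(sub)]; D=[(∅, ∅, [(-3 + (if0 7 then -2 else 4)) :: PRIM2(add)])]⟩
[19] ⟨S=[0]; E={q↦2}; C=∅; D=[(∅, ∅, [(-3 + (if0 7 then -2 else 4)) :: PRIM2(add)])]⟩
[20] ⟨S=[0]; E=∅; C=[(-3 + (if0 7 then -2 else 4)) :: PRIM2(add)]; D=∅⟩
[21] ⟨S=[0]; E=∅; C=[-3 :: (if0 7 then -2 else 4) :: PRIM2(add) :: PRIM2(add)]; D=∅⟩
[22] ⟨S=[-3 :: 0]; E=∅; C=[(if0 7 then -2 else 4) :: PRIM2(add) :: PRIM2(add)]; D=∅⟩
[23] ⟨S=[-3 :: 0]; E=∅; C=[7 :: SEL :: PRIM2(add) :: PRIM2(add)]; D=∅⟩
[24] ⟨S=[7 :: -3 :: 0]; E=∅; C=[SEL :: PRIM2(add) :: PRIM2(add)]; D=∅⟩
[25] ⟨S=[-3 :: 0]; E=∅; C=[4 :: PRIM2(add) :: PRIM2(add)]; D=∅⟩
[26] ⟨S=[4 :: -3 :: 0]; E=∅; C=[PRIM2(add) :: PRIM2(add)]; D=∅⟩
[27] ⟨S=[1 :: 0]; E=∅; C=[PRIM2(add)]; D=∅⟩
[28] ⟨S=[1]; E=∅; C=∅; D=∅⟩
→ final value 1

Answer: 1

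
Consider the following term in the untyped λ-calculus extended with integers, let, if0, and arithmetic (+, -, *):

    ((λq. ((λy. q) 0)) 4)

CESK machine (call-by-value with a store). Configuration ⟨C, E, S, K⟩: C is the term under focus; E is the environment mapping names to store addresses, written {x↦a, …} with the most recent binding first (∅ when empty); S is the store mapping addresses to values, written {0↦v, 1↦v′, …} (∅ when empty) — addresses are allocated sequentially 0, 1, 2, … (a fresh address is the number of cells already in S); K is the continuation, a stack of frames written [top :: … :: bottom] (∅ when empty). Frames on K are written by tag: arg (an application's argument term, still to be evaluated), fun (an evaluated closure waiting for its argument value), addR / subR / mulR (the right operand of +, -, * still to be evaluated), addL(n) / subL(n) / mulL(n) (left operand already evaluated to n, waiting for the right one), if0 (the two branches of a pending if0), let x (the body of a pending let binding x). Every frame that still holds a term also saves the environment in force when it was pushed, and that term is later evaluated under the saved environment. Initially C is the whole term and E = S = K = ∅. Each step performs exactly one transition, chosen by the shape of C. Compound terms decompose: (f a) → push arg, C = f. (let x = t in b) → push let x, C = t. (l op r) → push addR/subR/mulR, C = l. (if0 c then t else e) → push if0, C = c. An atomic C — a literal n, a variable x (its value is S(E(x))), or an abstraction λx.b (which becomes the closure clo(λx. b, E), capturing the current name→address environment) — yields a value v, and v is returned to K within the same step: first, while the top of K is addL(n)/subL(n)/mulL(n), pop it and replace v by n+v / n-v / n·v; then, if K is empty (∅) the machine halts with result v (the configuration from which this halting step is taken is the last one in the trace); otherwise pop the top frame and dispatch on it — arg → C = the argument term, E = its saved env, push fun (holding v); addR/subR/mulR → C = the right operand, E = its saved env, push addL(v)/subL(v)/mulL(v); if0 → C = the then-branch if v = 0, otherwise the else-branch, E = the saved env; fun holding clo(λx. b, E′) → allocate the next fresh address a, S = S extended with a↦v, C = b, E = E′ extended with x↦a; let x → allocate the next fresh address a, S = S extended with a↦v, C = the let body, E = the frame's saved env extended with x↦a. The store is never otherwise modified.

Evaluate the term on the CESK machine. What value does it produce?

[0] <C=((λq. ((λy. q) 0)) 4), E=∅, S=∅, K=∅>
[1] <C=(λq. ((λy. q) 0)), E=∅, S=∅, K=[arg]>
[2] <C=4, E=∅, S=∅, K=[fun]>
[3] <C=((λy. q) 0), E={q↦0}, S={0↦4}, K=∅>
[4] <C=(λy. q), E={q↦0}, S={0↦4}, K=[arg]>
[5] <C=0, E={q↦0}, S={0↦4}, K=[fun]>
[6] <C=q, E={y↦1, q↦0}, S={0↦4, 1↦0}, K=∅>
→ final value 4

Answer: 4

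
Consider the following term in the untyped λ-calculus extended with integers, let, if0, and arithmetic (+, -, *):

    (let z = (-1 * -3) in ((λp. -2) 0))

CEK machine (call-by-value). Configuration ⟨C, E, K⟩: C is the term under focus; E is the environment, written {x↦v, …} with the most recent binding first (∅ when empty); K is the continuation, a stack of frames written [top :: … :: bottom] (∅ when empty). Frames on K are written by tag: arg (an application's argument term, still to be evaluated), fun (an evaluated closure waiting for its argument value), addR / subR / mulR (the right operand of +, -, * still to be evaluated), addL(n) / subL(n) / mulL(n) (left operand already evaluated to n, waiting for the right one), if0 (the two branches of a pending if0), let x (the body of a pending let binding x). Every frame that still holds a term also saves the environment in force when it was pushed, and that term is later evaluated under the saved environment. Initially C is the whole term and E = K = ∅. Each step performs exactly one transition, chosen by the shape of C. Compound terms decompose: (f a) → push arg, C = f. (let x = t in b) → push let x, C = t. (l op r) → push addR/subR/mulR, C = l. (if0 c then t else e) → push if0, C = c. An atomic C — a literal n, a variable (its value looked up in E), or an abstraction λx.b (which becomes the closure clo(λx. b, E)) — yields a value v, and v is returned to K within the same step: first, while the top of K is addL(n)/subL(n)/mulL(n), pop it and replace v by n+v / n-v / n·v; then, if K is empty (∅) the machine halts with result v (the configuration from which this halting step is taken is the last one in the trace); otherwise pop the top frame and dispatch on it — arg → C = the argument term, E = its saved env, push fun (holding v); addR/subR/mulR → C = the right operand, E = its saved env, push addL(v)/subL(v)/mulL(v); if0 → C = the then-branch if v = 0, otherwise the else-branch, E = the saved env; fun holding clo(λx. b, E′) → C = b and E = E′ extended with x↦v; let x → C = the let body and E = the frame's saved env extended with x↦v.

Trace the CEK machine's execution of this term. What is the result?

Answer: -2

Execution trace:
step 0: [C=(let z = (-1 * -3) in ((λp. -2) 0)) | E=∅ | K=∅]
step 1: [C=(-1 * -3) | E=∅ | K=[let z]]
step 2: [C=-1 | E=∅ | K=[mulR :: let z]]
step 3: [C=-3 | E=∅ | K=[mulL(-1) :: let z]]
step 4: [C=((λp. -2) 0) | E={z↦3} | K=∅]
step 5: [C=(λp. -2) | E={z↦3} | K=[arg]]
step 6: [C=0 | E={z↦3} | K=[fun]]
step 7: [C=-2 | E={p↦0, z↦3} | K=∅]
→ final value -2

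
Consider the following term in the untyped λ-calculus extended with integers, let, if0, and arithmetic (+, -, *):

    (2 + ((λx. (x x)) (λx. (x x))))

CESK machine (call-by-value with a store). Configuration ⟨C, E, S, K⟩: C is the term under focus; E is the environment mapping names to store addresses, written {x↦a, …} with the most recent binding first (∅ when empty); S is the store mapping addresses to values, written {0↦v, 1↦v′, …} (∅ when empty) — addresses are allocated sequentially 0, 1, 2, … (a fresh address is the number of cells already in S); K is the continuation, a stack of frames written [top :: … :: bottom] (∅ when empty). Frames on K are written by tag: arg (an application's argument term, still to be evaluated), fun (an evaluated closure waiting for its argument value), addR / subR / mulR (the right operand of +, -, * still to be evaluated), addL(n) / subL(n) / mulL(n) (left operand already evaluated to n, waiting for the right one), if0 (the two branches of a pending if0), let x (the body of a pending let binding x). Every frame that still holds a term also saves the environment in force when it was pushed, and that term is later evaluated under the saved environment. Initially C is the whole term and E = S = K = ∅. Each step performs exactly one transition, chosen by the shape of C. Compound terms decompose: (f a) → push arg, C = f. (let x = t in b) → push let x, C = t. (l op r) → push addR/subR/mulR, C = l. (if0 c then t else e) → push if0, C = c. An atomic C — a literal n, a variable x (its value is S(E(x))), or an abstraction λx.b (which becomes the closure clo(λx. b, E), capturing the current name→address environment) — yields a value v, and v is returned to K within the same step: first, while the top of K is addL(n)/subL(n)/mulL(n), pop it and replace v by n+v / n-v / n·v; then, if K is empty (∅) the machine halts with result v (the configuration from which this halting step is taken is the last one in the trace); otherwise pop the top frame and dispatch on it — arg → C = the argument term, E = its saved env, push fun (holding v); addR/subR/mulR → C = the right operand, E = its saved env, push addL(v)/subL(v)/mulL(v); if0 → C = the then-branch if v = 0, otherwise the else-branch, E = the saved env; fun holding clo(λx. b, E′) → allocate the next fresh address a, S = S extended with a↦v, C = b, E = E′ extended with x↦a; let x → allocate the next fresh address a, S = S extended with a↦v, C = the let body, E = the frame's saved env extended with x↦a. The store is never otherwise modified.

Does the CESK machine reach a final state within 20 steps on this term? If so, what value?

t=0: <C=(2 + ((λx. (x x)) (λx. (x x)))), E=∅, S=∅, K=∅>
t=1: <C=2, E=∅, S=∅, K=[addR]>
t=2: <C=((λx. (x x)) (λx. (x x))), E=∅, S=∅, K=[addL(2)]>
t=3: <C=(λx. (x x)), E=∅, S=∅, K=[arg :: addL(2)]>
t=4: <C=(λx. (x x)), E=∅, S=∅, K=[fun :: addL(2)]>
t=5: <C=(x x), E={x↦0}, S={0↦clo(λx. (x x), ∅)}, K=[addL(2)]>
t=6: <C=x, E={x↦0}, S={0↦clo(λx. (x x), ∅)}, K=[arg :: addL(2)]>
t=7: <C=x, E={x↦0}, S={0↦clo(λx. (x x), ∅)}, K=[fun :: addL(2)]>
t=8: <C=(x x), E={x↦1}, S={0↦clo(λx. (x x), ∅), 1↦clo(λx. (x x), ∅)}, K=[addL(2)]>
t=9: <C=x, E={x↦1}, S={0↦clo(λx. (x x), ∅), 1↦clo(λx. (x x), ∅)}, K=[arg :: addL(2)]>
t=10: <C=x, E={x↦1}, S={0↦clo(λx. (x x), ∅), 1↦clo(λx. (x x), ∅)}, K=[fun :: addL(2)]>
t=11: <C=(x x), E={x↦2}, S={0↦clo(λx. (x x), ∅), 1↦clo(λx. (x x), ∅), 2↦clo(λx. (x x), ∅)}, K=[addL(2)]>
t=12: <C=x, E={x↦2}, S={0↦clo(λx. (x x), ∅), 1↦clo(λx. (x x), ∅), 2↦clo(λx. (x x), ∅)}, K=[arg :: addL(2)]>
t=13: <C=x, E={x↦2}, S={0↦clo(λx. (x x), ∅), 1↦clo(λx. (x x), ∅), 2↦clo(λx. (x x), ∅)}, K=[fun :: addL(2)]>
t=14: <C=(x x), E={x↦3}, S={0↦clo(λx. (x x), ∅), 1↦clo(λx. (x x), ∅), 2↦clo(λx. (x x), ∅), 3↦clo(λx. (x x), ∅)}, K=[addL(2)]>
t=15: <C=x, E={x↦3}, S={0↦clo(λx. (x x), ∅), 1↦clo(λx. (x x), ∅), 2↦clo(λx. (x x), ∅), 3↦clo(λx. (x x), ∅)}, K=[arg :: addL(2)]>
t=16: <C=x, E={x↦3}, S={0↦clo(λx. (x x), ∅), 1↦clo(λx. (x x), ∅), 2↦clo(λx. (x x), ∅), 3↦clo(λx. (x x), ∅)}, K=[fun :: addL(2)]>
t=17: <C=(x x), E={x↦4}, S={0↦clo(λx. (x x), ∅), 1↦clo(λx. (x x), ∅), 2↦clo(λx. (x x), ∅), 3↦clo(λx. (x x), ∅), 4↦clo(λx. (x x), ∅)}, K=[addL(2)]>
t=18: <C=x, E={x↦4}, S={0↦clo(λx. (x x), ∅), 1↦clo(λx. (x x), ∅), 2↦clo(λx. (x x), ∅), 3↦clo(λx. (x x), ∅), 4↦clo(λx. (x x), ∅)}, K=[arg :: addL(2)]>
t=19: <C=x, E={x↦4}, S={0↦clo(λx. (x x), ∅), 1↦clo(λx. (x x), ∅), 2↦clo(λx. (x x), ∅), 3↦clo(λx. (x x), ∅), 4↦clo(λx. (x x), ∅)}, K=[fun :: addL(2)]>
t=20: <C=(x x), E={x↦5}, S={0↦clo(λx. (x x), ∅), 1↦clo(λx. (x x), ∅), 2↦clo(λx. (x x), ∅), 3↦clo(λx. (x x), ∅), 4↦clo(λx. (x x), ∅), 5↦clo(λx. (x x), ∅)}, K=[addL(2)]>
→ 20 transitions taken and the configuration is still not final: no result within 20 steps

Answer: DIVERGES (no final state within 20 steps)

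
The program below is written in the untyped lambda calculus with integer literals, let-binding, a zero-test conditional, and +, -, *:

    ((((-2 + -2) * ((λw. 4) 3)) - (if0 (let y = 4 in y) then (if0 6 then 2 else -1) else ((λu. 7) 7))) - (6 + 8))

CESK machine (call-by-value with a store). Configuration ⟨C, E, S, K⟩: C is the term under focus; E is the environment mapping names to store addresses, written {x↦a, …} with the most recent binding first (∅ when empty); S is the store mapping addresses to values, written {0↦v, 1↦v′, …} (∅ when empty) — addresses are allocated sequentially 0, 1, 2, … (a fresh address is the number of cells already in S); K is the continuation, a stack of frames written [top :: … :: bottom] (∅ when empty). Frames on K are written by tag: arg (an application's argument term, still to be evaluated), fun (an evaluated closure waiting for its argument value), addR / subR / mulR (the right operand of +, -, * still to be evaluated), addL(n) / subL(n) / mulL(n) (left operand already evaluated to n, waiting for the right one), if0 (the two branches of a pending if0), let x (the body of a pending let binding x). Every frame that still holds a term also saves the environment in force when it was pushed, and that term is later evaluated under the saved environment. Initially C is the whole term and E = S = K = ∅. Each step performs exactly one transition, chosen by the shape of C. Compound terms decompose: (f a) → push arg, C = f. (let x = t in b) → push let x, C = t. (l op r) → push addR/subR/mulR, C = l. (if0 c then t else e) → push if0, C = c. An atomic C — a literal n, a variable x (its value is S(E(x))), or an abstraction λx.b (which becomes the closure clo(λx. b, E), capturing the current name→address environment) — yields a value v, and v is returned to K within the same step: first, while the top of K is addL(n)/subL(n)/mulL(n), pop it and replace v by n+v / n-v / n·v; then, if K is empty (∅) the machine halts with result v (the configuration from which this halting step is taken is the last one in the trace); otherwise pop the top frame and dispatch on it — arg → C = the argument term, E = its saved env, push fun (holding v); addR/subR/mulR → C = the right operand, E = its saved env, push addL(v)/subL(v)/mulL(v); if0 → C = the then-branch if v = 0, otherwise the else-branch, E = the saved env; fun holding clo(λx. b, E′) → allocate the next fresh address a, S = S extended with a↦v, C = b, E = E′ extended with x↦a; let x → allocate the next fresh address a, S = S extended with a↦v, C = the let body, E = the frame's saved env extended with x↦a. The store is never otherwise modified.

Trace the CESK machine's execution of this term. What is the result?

0. [C=((((-2 + -2) * ((λw. 4) 3)) - (if0 (let y = 4 in y) then (if0 6 then 2 else -1) else ((λu. 7) 7))) - (6 + 8)) | E=∅ | S=∅ | K=∅]
1. [C=(((-2 + -2) * ((λw. 4) 3)) - (if0 (let y = 4 in y) then (if0 6 then 2 else -1) else ((λu. 7) 7))) | E=∅ | S=∅ | K=[subR]]
2. [C=((-2 + -2) * ((λw. 4) 3)) | E=∅ | S=∅ | K=[subR :: subR]]
3. [C=(-2 + -2) | E=∅ | S=∅ | K=[mulR :: subR :: subR]]
4. [C=-2 | E=∅ | S=∅ | K=[addR :: mulR :: subR :: subR]]
5. [C=-2 | E=∅ | S=∅ | K=[addL(-2) :: mulR :: subR :: subR]]
6. [C=((λw. 4) 3) | E=∅ | S=∅ | K=[mulL(-4) :: subR :: subR]]
7. [C=(λw. 4) | E=∅ | S=∅ | K=[arg :: mulL(-4) :: subR :: subR]]
8. [C=3 | E=∅ | S=∅ | K=[fun :: mulL(-4) :: subR :: subR]]
9. [C=4 | E={w↦0} | S={0↦3} | K=[mulL(-4) :: subR :: subR]]
10. [C=(if0 (let y = 4 in y) then (if0 6 then 2 else -1) else ((λu. 7) 7)) | E=∅ | S={0↦3} | K=[subL(-16) :: subR]]
11. [C=(let y = 4 in y) | E=∅ | S={0↦3} | K=[if0 :: subL(-16) :: subR]]
12. [C=4 | E=∅ | S={0↦3} | K=[let y :: if0 :: subL(-16) :: subR]]
13. [C=y | E={y↦1} | S={0↦3, 1↦4} | K=[if0 :: subL(-16) :: subR]]
14. [C=((λu. 7) 7) | E=∅ | S={0↦3, 1↦4} | K=[subL(-16) :: subR]]
15. [C=(λu. 7) | E=∅ | S={0↦3, 1↦4} | K=[arg :: subL(-16) :: subR]]
16. [C=7 | E=∅ | S={0↦3, 1↦4} | K=[fun :: subL(-16) :: subR]]
17. [C=7 | E={u↦2} | S={0↦3, 1↦4, 2↦7} | K=[subL(-16) :: subR]]
18. [C=(6 + 8) | E=∅ | S={0↦3, 1↦4, 2↦7} | K=[subL(-23)]]
19. [C=6 | E=∅ | S={0↦3, 1↦4, 2↦7} | K=[addR :: subL(-23)]]
20. [C=8 | E=∅ | S={0↦3, 1↦4, 2↦7} | K=[addL(6) :: subL(-23)]]
→ final value -37

Answer: -37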